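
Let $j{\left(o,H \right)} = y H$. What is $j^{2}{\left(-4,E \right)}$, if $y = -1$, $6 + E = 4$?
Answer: $4$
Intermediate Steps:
$E = -2$ ($E = -6 + 4 = -2$)
$j{\left(o,H \right)} = - H$
$j^{2}{\left(-4,E \right)} = \left(\left(-1\right) \left(-2\right)\right)^{2} = 2^{2} = 4$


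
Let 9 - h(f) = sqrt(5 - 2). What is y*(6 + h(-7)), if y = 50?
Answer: 750 - 50*sqrt(3) ≈ 663.40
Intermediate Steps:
h(f) = 9 - sqrt(3) (h(f) = 9 - sqrt(5 - 2) = 9 - sqrt(3))
y*(6 + h(-7)) = 50*(6 + (9 - sqrt(3))) = 50*(15 - sqrt(3)) = 750 - 50*sqrt(3)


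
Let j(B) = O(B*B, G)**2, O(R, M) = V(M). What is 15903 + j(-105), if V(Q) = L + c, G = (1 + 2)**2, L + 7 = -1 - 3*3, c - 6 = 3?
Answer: 15967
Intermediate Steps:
c = 9 (c = 6 + 3 = 9)
L = -17 (L = -7 + (-1 - 3*3) = -7 + (-1 - 9) = -7 - 10 = -17)
G = 9 (G = 3**2 = 9)
V(Q) = -8 (V(Q) = -17 + 9 = -8)
O(R, M) = -8
j(B) = 64 (j(B) = (-8)**2 = 64)
15903 + j(-105) = 15903 + 64 = 15967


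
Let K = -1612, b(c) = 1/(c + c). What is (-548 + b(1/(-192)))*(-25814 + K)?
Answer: 17662344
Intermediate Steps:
b(c) = 1/(2*c)
(-548 + b(1/(-192)))*(-25814 + K) = (-548 + 1/(2*(1/(-192))))*(-25814 - 1612) = (-548 + 1/(2*(-1/192)))*(-27426) = (-548 + (½)*(-192))*(-27426) = (-548 - 96)*(-27426) = -644*(-27426) = 17662344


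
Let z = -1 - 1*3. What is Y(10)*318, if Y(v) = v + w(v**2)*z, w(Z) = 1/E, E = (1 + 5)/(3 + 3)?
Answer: 1908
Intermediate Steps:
E = 1 (E = 6/6 = 6*(1/6) = 1)
w(Z) = 1 (w(Z) = 1/1 = 1)
z = -4 (z = -1 - 3 = -4)
Y(v) = -4 + v (Y(v) = v + 1*(-4) = v - 4 = -4 + v)
Y(10)*318 = (-4 + 10)*318 = 6*318 = 1908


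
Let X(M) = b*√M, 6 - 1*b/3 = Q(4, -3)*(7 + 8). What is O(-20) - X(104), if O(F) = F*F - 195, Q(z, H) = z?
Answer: 205 + 324*√26 ≈ 1857.1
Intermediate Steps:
O(F) = -195 + F² (O(F) = F² - 195 = -195 + F²)
b = -162 (b = 18 - 12*(7 + 8) = 18 - 12*15 = 18 - 3*60 = 18 - 180 = -162)
X(M) = -162*√M
O(-20) - X(104) = (-195 + (-20)²) - (-162)*√104 = (-195 + 400) - (-162)*2*√26 = 205 - (-324)*√26 = 205 + 324*√26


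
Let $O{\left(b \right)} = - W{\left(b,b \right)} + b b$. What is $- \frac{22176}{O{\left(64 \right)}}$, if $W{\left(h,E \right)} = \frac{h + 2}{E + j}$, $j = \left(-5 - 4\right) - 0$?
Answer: $- \frac{55440}{10237} \approx -5.4156$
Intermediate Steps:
$j = -9$ ($j = -9 + 0 = -9$)
$W{\left(h,E \right)} = \frac{2 + h}{-9 + E}$ ($W{\left(h,E \right)} = \frac{h + 2}{E - 9} = \frac{2 + h}{-9 + E}$)
$O{\left(b \right)} = b^{2} - \frac{2 + b}{-9 + b}$ ($O{\left(b \right)} = - \frac{2 + b}{-9 + b} + b b = - \frac{2 + b}{-9 + b} + b^{2} = b^{2} - \frac{2 + b}{-9 + b}$)
$- \frac{22176}{O{\left(64 \right)}} = - \frac{22176}{\frac{1}{-9 + 64} \left(-2 - 64 + 64^{2} \left(-9 + 64\right)\right)} = - \frac{22176}{\frac{1}{55} \left(-2 - 64 + 4096 \cdot 55\right)} = - \frac{22176}{\frac{1}{55} \left(-2 - 64 + 225280\right)} = - \frac{22176}{\frac{1}{55} \cdot 225214} = - \frac{22176}{\frac{20474}{5}} = \left(-22176\right) \frac{5}{20474} = - \frac{55440}{10237}$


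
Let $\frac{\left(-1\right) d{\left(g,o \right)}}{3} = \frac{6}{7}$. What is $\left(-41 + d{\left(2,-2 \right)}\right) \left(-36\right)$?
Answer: $\frac{10980}{7} \approx 1568.6$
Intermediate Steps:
$d{\left(g,o \right)} = - \frac{18}{7}$ ($d{\left(g,o \right)} = - 3 \cdot \frac{6}{7} = - 3 \cdot 6 \cdot \frac{1}{7} = \left(-3\right) \frac{6}{7} = - \frac{18}{7}$)
$\left(-41 + d{\left(2,-2 \right)}\right) \left(-36\right) = \left(-41 - \frac{18}{7}\right) \left(-36\right) = \left(- \frac{305}{7}\right) \left(-36\right) = \frac{10980}{7}$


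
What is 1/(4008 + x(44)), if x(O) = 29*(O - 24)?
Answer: 1/4588 ≈ 0.00021796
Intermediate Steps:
x(O) = -696 + 29*O (x(O) = 29*(-24 + O) = -696 + 29*O)
1/(4008 + x(44)) = 1/(4008 + (-696 + 29*44)) = 1/(4008 + (-696 + 1276)) = 1/(4008 + 580) = 1/4588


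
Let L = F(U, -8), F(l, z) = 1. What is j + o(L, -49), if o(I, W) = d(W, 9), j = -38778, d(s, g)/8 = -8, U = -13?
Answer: -38842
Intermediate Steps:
d(s, g) = -64 (d(s, g) = 8*(-8) = -64)
L = 1
o(I, W) = -64
j + o(L, -49) = -38778 - 64 = -38842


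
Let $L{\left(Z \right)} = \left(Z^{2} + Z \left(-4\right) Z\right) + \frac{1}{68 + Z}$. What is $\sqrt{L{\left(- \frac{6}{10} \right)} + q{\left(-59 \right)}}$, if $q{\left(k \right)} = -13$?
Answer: $\frac{i \sqrt{39934163}}{1685} \approx 3.7504 i$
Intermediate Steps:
$L{\left(Z \right)} = \frac{1}{68 + Z} - 3 Z^{2}$ ($L{\left(Z \right)} = \left(Z^{2} + - 4 Z Z\right) + \frac{1}{68 + Z} = \left(Z^{2} - 4 Z^{2}\right) + \frac{1}{68 + Z} = - 3 Z^{2} + \frac{1}{68 + Z} = \frac{1}{68 + Z} - 3 Z^{2}$)
$\sqrt{L{\left(- \frac{6}{10} \right)} + q{\left(-59 \right)}} = \sqrt{\frac{1 - 204 \left(- \frac{6}{10}\right)^{2} - 3 \left(- \frac{6}{10}\right)^{3}}{68 - \frac{6}{10}} - 13} = \sqrt{\frac{1 - 204 \left(\left(-6\right) \frac{1}{10}\right)^{2} - 3 \left(\left(-6\right) \frac{1}{10}\right)^{3}}{68 - \frac{3}{5}} - 13} = \sqrt{\frac{1 - 204 \left(- \frac{3}{5}\right)^{2} - 3 \left(- \frac{3}{5}\right)^{3}}{68 - \frac{3}{5}} - 13} = \sqrt{\frac{1 - \frac{1836}{25} - - \frac{81}{125}}{\frac{337}{5}} - 13} = \sqrt{\frac{5 \left(1 - \frac{1836}{25} + \frac{81}{125}\right)}{337} - 13} = \sqrt{\frac{5}{337} \left(- \frac{8974}{125}\right) - 13} = \sqrt{- \frac{8974}{8425} - 13} = \sqrt{- \frac{118499}{8425}} = \frac{i \sqrt{39934163}}{1685}$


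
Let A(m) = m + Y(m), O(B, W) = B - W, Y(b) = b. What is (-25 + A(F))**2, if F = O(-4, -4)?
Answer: 625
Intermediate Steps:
F = 0 (F = -4 - 1*(-4) = -4 + 4 = 0)
A(m) = 2*m (A(m) = m + m = 2*m)
(-25 + A(F))**2 = (-25 + 2*0)**2 = (-25 + 0)**2 = (-25)**2 = 625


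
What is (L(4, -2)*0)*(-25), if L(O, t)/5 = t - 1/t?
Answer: 0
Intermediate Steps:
L(O, t) = -5/t + 5*t (L(O, t) = 5*(t - 1/t) = -5/t + 5*t)
(L(4, -2)*0)*(-25) = ((-5/(-2) + 5*(-2))*0)*(-25) = ((-5*(-½) - 10)*0)*(-25) = ((5/2 - 10)*0)*(-25) = -15/2*0*(-25) = 0*(-25) = 0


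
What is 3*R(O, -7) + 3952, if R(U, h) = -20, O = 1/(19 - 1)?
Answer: 3892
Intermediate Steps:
O = 1/18 ≈ 0.055556
3*R(O, -7) + 3952 = 3*(-20) + 3952 = -60 + 3952 = 3892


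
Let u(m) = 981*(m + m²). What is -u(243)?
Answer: -58165452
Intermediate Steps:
u(m) = 981*m + 981*m²
-u(243) = -981*243*(1 + 243) = -981*243*244 = -1*58165452 = -58165452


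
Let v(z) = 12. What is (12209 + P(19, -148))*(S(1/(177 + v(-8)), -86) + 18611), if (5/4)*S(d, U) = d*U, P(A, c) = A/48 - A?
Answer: 10290869435089/45360 ≈ 2.2687e+8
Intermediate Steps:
P(A, c) = -47*A/48 (P(A, c) = A*(1/48) - A = A/48 - A = -47*A/48)
S(d, U) = 4*U*d/5 (S(d, U) = 4*(d*U)/5 = 4*(U*d)/5 = 4*U*d/5)
(12209 + P(19, -148))*(S(1/(177 + v(-8)), -86) + 18611) = (12209 - 47/48*19)*((⅘)*(-86)/(177 + 12) + 18611) = (12209 - 893/48)*((⅘)*(-86)/189 + 18611) = 585139*((⅘)*(-86)*(1/189) + 18611)/48 = 585139*(-344/945 + 18611)/48 = (585139/48)*(17587051/945) = 10290869435089/45360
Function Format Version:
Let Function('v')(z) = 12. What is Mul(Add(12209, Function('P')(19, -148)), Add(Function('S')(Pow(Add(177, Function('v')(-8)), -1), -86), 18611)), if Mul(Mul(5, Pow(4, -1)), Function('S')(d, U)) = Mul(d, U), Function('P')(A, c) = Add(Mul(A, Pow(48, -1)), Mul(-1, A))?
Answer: Rational(10290869435089, 45360) ≈ 2.2687e+8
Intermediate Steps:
Function('P')(A, c) = Mul(Rational(-47, 48), A) (Function('P')(A, c) = Add(Mul(A, Rational(1, 48)), Mul(-1, A)) = Add(Mul(Rational(1, 48), A), Mul(-1, A)) = Mul(Rational(-47, 48), A))
Function('S')(d, U) = Mul(Rational(4, 5), U, d) (Function('S')(d, U) = Mul(Rational(4, 5), Mul(d, U)) = Mul(Rational(4, 5), Mul(U, d)) = Mul(Rational(4, 5), U, d))
Mul(Add(12209, Function('P')(19, -148)), Add(Function('S')(Pow(Add(177, Function('v')(-8)), -1), -86), 18611)) = Mul(Add(12209, Mul(Rational(-47, 48), 19)), Add(Mul(Rational(4, 5), -86, Pow(Add(177, 12), -1)), 18611)) = Mul(Add(12209, Rational(-893, 48)), Add(Mul(Rational(4, 5), -86, Pow(189, -1)), 18611)) = Mul(Rational(585139, 48), Add(Mul(Rational(4, 5), -86, Rational(1, 189)), 18611)) = Mul(Rational(585139, 48), Add(Rational(-344, 945), 18611)) = Mul(Rational(585139, 48), Rational(17587051, 945)) = Rational(10290869435089, 45360)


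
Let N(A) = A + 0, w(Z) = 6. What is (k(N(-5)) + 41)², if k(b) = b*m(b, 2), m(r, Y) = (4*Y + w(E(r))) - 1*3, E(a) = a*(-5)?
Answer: 196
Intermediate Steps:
E(a) = -5*a
m(r, Y) = 3 + 4*Y (m(r, Y) = (4*Y + 6) - 1*3 = (6 + 4*Y) - 3 = 3 + 4*Y)
N(A) = A
k(b) = 11*b (k(b) = b*(3 + 4*2) = b*(3 + 8) = b*11 = 11*b)
(k(N(-5)) + 41)² = (11*(-5) + 41)² = (-55 + 41)² = (-14)² = 196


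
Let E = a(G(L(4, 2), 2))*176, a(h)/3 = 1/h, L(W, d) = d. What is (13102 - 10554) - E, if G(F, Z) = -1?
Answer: 3076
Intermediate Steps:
a(h) = 3/h
E = -528 (E = (3/(-1))*176 = (3*(-1))*176 = -3*176 = -528)
(13102 - 10554) - E = (13102 - 10554) - 1*(-528) = 2548 + 528 = 3076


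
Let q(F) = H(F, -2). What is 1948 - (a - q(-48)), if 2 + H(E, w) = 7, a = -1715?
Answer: 3668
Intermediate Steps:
H(E, w) = 5 (H(E, w) = -2 + 7 = 5)
q(F) = 5
1948 - (a - q(-48)) = 1948 - (-1715 - 1*5) = 1948 - (-1715 - 5) = 1948 - 1*(-1720) = 1948 + 1720 = 3668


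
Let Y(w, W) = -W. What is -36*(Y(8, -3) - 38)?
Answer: 1260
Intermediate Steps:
-36*(Y(8, -3) - 38) = -36*(-1*(-3) - 38) = -36*(3 - 38) = -36*(-35) = 1260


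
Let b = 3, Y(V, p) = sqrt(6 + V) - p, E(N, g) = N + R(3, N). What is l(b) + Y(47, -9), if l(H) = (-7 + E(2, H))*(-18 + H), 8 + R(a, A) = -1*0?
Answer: 204 + sqrt(53) ≈ 211.28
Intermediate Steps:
R(a, A) = -8 (R(a, A) = -8 - 1*0 = -8 + 0 = -8)
E(N, g) = -8 + N (E(N, g) = N - 8 = -8 + N)
l(H) = 234 - 13*H (l(H) = (-7 + (-8 + 2))*(-18 + H) = (-7 - 6)*(-18 + H) = -13*(-18 + H) = 234 - 13*H)
l(b) + Y(47, -9) = (234 - 13*3) + (sqrt(6 + 47) - 1*(-9)) = (234 - 39) + (sqrt(53) + 9) = 195 + (9 + sqrt(53)) = 204 + sqrt(53)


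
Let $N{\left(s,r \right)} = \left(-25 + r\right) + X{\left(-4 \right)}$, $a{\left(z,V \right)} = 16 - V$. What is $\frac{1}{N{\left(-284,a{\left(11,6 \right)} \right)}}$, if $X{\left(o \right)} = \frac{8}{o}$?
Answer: $- \frac{1}{17} \approx -0.058824$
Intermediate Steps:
$N{\left(s,r \right)} = -27 + r$ ($N{\left(s,r \right)} = \left(-25 + r\right) + \frac{8}{-4} = \left(-25 + r\right) + 8 \left(- \frac{1}{4}\right) = \left(-25 + r\right) - 2 = -27 + r$)
$\frac{1}{N{\left(-284,a{\left(11,6 \right)} \right)}} = \frac{1}{-27 + \left(16 - 6\right)} = \frac{1}{-27 + 10} = \frac{1}{-17} = - \frac{1}{17}$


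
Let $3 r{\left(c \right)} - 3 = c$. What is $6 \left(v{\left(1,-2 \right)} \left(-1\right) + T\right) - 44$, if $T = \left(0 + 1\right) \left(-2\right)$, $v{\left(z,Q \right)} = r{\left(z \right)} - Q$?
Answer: $-76$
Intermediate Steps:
$r{\left(c \right)} = 1 + \frac{c}{3}$
$v{\left(z,Q \right)} = 1 - Q + \frac{z}{3}$ ($v{\left(z,Q \right)} = \left(1 + \frac{z}{3}\right) - Q = 1 - Q + \frac{z}{3}$)
$T = -2$ ($T = 1 \left(-2\right) = -2$)
$6 \left(v{\left(1,-2 \right)} \left(-1\right) + T\right) - 44 = 6 \left(\left(1 - -2 + \frac{1}{3} \cdot 1\right) \left(-1\right) - 2\right) - 44 = 6 \left(\left(1 + 2 + \frac{1}{3}\right) \left(-1\right) - 2\right) - 44 = 6 \left(\frac{10}{3} \left(-1\right) - 2\right) - 44 = 6 \left(- \frac{10}{3} - 2\right) - 44 = 6 \left(- \frac{16}{3}\right) - 44 = -32 - 44 = -76$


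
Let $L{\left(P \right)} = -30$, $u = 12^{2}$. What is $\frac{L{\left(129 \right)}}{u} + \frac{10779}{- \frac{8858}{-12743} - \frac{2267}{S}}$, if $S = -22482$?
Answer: $\frac{74112192074011}{5472814488} \approx 13542.0$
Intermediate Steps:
$u = 144$
$\frac{L{\left(129 \right)}}{u} + \frac{10779}{- \frac{8858}{-12743} - \frac{2267}{S}} = - \frac{30}{144} + \frac{10779}{- \frac{8858}{-12743} - \frac{2267}{-22482}} = \left(-30\right) \frac{1}{144} + \frac{10779}{\left(-8858\right) \left(- \frac{1}{12743}\right) - - \frac{2267}{22482}} = - \frac{5}{24} + \frac{10779}{\frac{8858}{12743} + \frac{2267}{22482}} = - \frac{5}{24} + \frac{10779}{\frac{228033937}{286488126}} = - \frac{5}{24} + 10779 \cdot \frac{286488126}{228033937} = - \frac{5}{24} + \frac{3088055510154}{228033937} = \frac{74112192074011}{5472814488}$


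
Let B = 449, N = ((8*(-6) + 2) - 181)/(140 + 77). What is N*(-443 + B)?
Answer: -1362/217 ≈ -6.2765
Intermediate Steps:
N = -227/217 (N = ((-48 + 2) - 181)/217 = (-46 - 181)*(1/217) = -227*1/217 = -227/217 ≈ -1.0461)
N*(-443 + B) = -227*(-443 + 449)/217 = -227/217*6 = -1362/217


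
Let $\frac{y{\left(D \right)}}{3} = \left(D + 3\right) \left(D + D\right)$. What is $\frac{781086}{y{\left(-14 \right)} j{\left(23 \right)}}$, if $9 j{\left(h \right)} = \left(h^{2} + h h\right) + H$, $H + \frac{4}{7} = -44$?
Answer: $\frac{1171629}{156068} \approx 7.5072$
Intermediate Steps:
$H = - \frac{312}{7}$ ($H = - \frac{4}{7} - 44 = - \frac{312}{7} \approx -44.571$)
$y{\left(D \right)} = 6 D \left(3 + D\right)$ ($y{\left(D \right)} = 3 \left(D + 3\right) \left(D + D\right) = 3 \left(3 + D\right) 2 D = 3 \cdot 2 D \left(3 + D\right) = 6 D \left(3 + D\right)$)
$j{\left(h \right)} = - \frac{104}{21} + \frac{2 h^{2}}{9}$ ($j{\left(h \right)} = \frac{\left(h^{2} + h h\right) - \frac{312}{7}}{9} = \frac{\left(h^{2} + h^{2}\right) - \frac{312}{7}}{9} = \frac{2 h^{2} - \frac{312}{7}}{9} = \frac{- \frac{312}{7} + 2 h^{2}}{9} = - \frac{104}{21} + \frac{2 h^{2}}{9}$)
$\frac{781086}{y{\left(-14 \right)} j{\left(23 \right)}} = \frac{781086}{6 \left(-14\right) \left(3 - 14\right) \left(- \frac{104}{21} + \frac{2 \cdot 23^{2}}{9}\right)} = \frac{781086}{6 \left(-14\right) \left(-11\right) \left(- \frac{104}{21} + \frac{2}{9} \cdot 529\right)} = \frac{781086}{924 \left(- \frac{104}{21} + \frac{1058}{9}\right)} = \frac{781086}{924 \cdot \frac{7094}{63}} = \frac{781086}{\frac{312136}{3}} = 781086 \cdot \frac{3}{312136} = \frac{1171629}{156068}$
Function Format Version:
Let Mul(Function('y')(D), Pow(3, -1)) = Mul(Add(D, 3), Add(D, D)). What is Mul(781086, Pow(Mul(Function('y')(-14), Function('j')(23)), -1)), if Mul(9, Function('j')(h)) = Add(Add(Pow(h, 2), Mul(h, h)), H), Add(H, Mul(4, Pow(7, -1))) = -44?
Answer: Rational(1171629, 156068) ≈ 7.5072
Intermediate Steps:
H = Rational(-312, 7) (H = Add(Rational(-4, 7), -44) = Rational(-312, 7) ≈ -44.571)
Function('y')(D) = Mul(6, D, Add(3, D)) (Function('y')(D) = Mul(3, Mul(Add(D, 3), Add(D, D))) = Mul(3, Mul(Add(3, D), Mul(2, D))) = Mul(3, Mul(2, D, Add(3, D))) = Mul(6, D, Add(3, D)))
Function('j')(h) = Add(Rational(-104, 21), Mul(Rational(2, 9), Pow(h, 2))) (Function('j')(h) = Mul(Rational(1, 9), Add(Add(Pow(h, 2), Mul(h, h)), Rational(-312, 7))) = Mul(Rational(1, 9), Add(Add(Pow(h, 2), Pow(h, 2)), Rational(-312, 7))) = Mul(Rational(1, 9), Add(Mul(2, Pow(h, 2)), Rational(-312, 7))) = Mul(Rational(1, 9), Add(Rational(-312, 7), Mul(2, Pow(h, 2)))) = Add(Rational(-104, 21), Mul(Rational(2, 9), Pow(h, 2))))
Mul(781086, Pow(Mul(Function('y')(-14), Function('j')(23)), -1)) = Mul(781086, Pow(Mul(Mul(6, -14, Add(3, -14)), Add(Rational(-104, 21), Mul(Rational(2, 9), Pow(23, 2)))), -1)) = Mul(781086, Pow(Mul(Mul(6, -14, -11), Add(Rational(-104, 21), Mul(Rational(2, 9), 529))), -1)) = Mul(781086, Pow(Mul(924, Add(Rational(-104, 21), Rational(1058, 9))), -1)) = Mul(781086, Pow(Mul(924, Rational(7094, 63)), -1)) = Mul(781086, Pow(Rational(312136, 3), -1)) = Mul(781086, Rational(3, 312136)) = Rational(1171629, 156068)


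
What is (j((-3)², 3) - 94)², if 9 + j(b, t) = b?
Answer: 8836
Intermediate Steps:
j(b, t) = -9 + b
(j((-3)², 3) - 94)² = ((-9 + (-3)²) - 94)² = ((-9 + 9) - 94)² = (0 - 94)² = (-94)² = 8836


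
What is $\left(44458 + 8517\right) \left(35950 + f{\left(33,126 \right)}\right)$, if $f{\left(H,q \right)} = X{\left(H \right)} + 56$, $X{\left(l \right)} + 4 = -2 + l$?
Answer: $1908848175$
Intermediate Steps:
$X{\left(l \right)} = -6 + l$ ($X{\left(l \right)} = -4 + \left(-2 + l\right) = -6 + l$)
$f{\left(H,q \right)} = 50 + H$ ($f{\left(H,q \right)} = \left(-6 + H\right) + 56 = 50 + H$)
$\left(44458 + 8517\right) \left(35950 + f{\left(33,126 \right)}\right) = \left(44458 + 8517\right) \left(35950 + \left(50 + 33\right)\right) = 52975 \left(35950 + 83\right) = 52975 \cdot 36033 = 1908848175$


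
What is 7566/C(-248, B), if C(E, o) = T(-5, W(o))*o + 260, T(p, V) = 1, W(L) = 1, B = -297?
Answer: -7566/37 ≈ -204.49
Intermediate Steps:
C(E, o) = 260 + o (C(E, o) = 1*o + 260 = o + 260 = 260 + o)
7566/C(-248, B) = 7566/(260 - 297) = 7566/(-37) = 7566*(-1/37) = -7566/37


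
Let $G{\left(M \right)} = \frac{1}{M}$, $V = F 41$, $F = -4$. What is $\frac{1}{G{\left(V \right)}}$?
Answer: $-164$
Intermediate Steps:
$V = -164$ ($V = \left(-4\right) 41 = -164$)
$\frac{1}{G{\left(V \right)}} = \frac{1}{\frac{1}{-164}} = \frac{1}{- \frac{1}{164}} = -164$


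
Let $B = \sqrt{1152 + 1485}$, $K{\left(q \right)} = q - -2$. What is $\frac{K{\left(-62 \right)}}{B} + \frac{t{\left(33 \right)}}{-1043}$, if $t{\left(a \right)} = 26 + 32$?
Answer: $- \frac{58}{1043} - \frac{20 \sqrt{293}}{293} \approx -1.224$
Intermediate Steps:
$t{\left(a \right)} = 58$
$K{\left(q \right)} = 2 + q$ ($K{\left(q \right)} = q + 2 = 2 + q$)
$B = 3 \sqrt{293}$ ($B = \sqrt{2637} = 3 \sqrt{293} \approx 51.352$)
$\frac{K{\left(-62 \right)}}{B} + \frac{t{\left(33 \right)}}{-1043} = \frac{2 - 62}{3 \sqrt{293}} + \frac{58}{-1043} = - 60 \frac{\sqrt{293}}{879} + 58 \left(- \frac{1}{1043}\right) = - \frac{20 \sqrt{293}}{293} - \frac{58}{1043} = - \frac{58}{1043} - \frac{20 \sqrt{293}}{293}$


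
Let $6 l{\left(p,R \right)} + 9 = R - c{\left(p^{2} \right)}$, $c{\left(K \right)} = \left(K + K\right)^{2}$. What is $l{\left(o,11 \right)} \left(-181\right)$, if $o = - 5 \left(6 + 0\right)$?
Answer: $\frac{293219819}{3} \approx 9.774 \cdot 10^{7}$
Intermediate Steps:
$o = -30$ ($o = \left(-5\right) 6 = -30$)
$c{\left(K \right)} = 4 K^{2}$ ($c{\left(K \right)} = \left(2 K\right)^{2} = 4 K^{2}$)
$l{\left(p,R \right)} = - \frac{3}{2} - \frac{2 p^{4}}{3} + \frac{R}{6}$ ($l{\left(p,R \right)} = - \frac{3}{2} + \frac{R - 4 \left(p^{2}\right)^{2}}{6} = - \frac{3}{2} + \frac{R - 4 p^{4}}{6} = - \frac{3}{2} + \left(- \frac{2 p^{4}}{3} + \frac{R}{6}\right) = - \frac{3}{2} - \frac{2 p^{4}}{3} + \frac{R}{6}$)
$l{\left(o,11 \right)} \left(-181\right) = \left(- \frac{3}{2} - \frac{2 \left(-30\right)^{4}}{3} + \frac{1}{6} \cdot 11\right) \left(-181\right) = \left(- \frac{3}{2} - 540000 + \frac{11}{6}\right) \left(-181\right) = \left(- \frac{1619999}{3}\right) \left(-181\right) = \frac{293219819}{3}$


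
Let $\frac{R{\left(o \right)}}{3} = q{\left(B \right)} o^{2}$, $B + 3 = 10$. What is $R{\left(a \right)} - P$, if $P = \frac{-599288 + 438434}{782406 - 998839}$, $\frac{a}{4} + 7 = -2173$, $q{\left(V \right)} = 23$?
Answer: $\frac{1135548112715946}{216433} \approx 5.2466 \cdot 10^{9}$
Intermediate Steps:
$B = 7$ ($B = -3 + 10 = 7$)
$a = -8720$ ($a = -28 + 4 \left(-2173\right) = -28 - 8692 = -8720$)
$R{\left(o \right)} = 69 o^{2}$ ($R{\left(o \right)} = 3 \cdot 23 o^{2} = 69 o^{2}$)
$P = \frac{160854}{216433}$ ($P = - \frac{160854}{-216433} = \left(-160854\right) \left(- \frac{1}{216433}\right) = \frac{160854}{216433} \approx 0.7432$)
$R{\left(a \right)} - P = 69 \left(-8720\right)^{2} - \frac{160854}{216433} = 69 \cdot 76038400 - \frac{160854}{216433} = 5246649600 - \frac{160854}{216433} = \frac{1135548112715946}{216433}$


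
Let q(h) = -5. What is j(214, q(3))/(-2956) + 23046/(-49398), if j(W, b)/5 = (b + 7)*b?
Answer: -5471173/12168374 ≈ -0.44962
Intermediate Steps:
j(W, b) = 5*b*(7 + b) (j(W, b) = 5*((b + 7)*b) = 5*((7 + b)*b) = 5*(b*(7 + b)) = 5*b*(7 + b))
j(214, q(3))/(-2956) + 23046/(-49398) = (5*(-5)*(7 - 5))/(-2956) + 23046/(-49398) = (5*(-5)*2)*(-1/2956) + 23046*(-1/49398) = -50*(-1/2956) - 3841/8233 = 25/1478 - 3841/8233 = -5471173/12168374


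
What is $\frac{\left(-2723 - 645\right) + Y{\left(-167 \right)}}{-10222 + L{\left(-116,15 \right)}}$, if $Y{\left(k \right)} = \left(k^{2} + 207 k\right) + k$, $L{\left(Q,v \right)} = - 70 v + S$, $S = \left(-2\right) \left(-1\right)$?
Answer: $\frac{2043}{2254} \approx 0.90639$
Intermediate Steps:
$S = 2$
$L{\left(Q,v \right)} = 2 - 70 v$ ($L{\left(Q,v \right)} = - 70 v + 2 = 2 - 70 v$)
$Y{\left(k \right)} = k^{2} + 208 k$
$\frac{\left(-2723 - 645\right) + Y{\left(-167 \right)}}{-10222 + L{\left(-116,15 \right)}} = \frac{\left(-2723 - 645\right) - 167 \left(208 - 167\right)}{-10222 + \left(2 - 1050\right)} = \frac{\left(-2723 - 645\right) - 6847}{-10222 + \left(2 - 1050\right)} = \frac{-3368 - 6847}{-10222 - 1048} = - \frac{10215}{-11270} = \left(-10215\right) \left(- \frac{1}{11270}\right) = \frac{2043}{2254}$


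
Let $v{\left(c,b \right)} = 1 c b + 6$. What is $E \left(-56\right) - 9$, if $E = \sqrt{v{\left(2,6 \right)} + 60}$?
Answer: $-9 - 56 \sqrt{78} \approx -503.58$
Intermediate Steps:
$v{\left(c,b \right)} = 6 + b c$ ($v{\left(c,b \right)} = c b + 6 = b c + 6 = 6 + b c$)
$E = \sqrt{78}$ ($E = \sqrt{\left(6 + 6 \cdot 2\right) + 60} = \sqrt{\left(6 + 12\right) + 60} = \sqrt{18 + 60} = \sqrt{78} \approx 8.8318$)
$E \left(-56\right) - 9 = \sqrt{78} \left(-56\right) - 9 = - 56 \sqrt{78} - 9 = -9 - 56 \sqrt{78}$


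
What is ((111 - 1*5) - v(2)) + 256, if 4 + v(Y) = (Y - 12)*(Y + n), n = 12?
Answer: 506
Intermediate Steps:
v(Y) = -4 + (-12 + Y)*(12 + Y) (v(Y) = -4 + (Y - 12)*(Y + 12) = -4 + (-12 + Y)*(12 + Y))
((111 - 1*5) - v(2)) + 256 = ((111 - 1*5) - (-148 + 2²)) + 256 = ((111 - 5) - (-148 + 4)) + 256 = (106 - 1*(-144)) + 256 = (106 + 144) + 256 = 250 + 256 = 506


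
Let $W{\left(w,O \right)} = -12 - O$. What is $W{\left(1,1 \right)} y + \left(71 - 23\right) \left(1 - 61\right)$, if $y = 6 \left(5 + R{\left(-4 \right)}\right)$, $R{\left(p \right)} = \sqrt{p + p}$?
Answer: $-3270 - 156 i \sqrt{2} \approx -3270.0 - 220.62 i$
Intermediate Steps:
$R{\left(p \right)} = \sqrt{2} \sqrt{p}$ ($R{\left(p \right)} = \sqrt{2 p} = \sqrt{2} \sqrt{p}$)
$y = 30 + 12 i \sqrt{2}$ ($y = 6 \left(5 + \sqrt{2} \sqrt{-4}\right) = 6 \left(5 + \sqrt{2} \cdot 2 i\right) = 6 \left(5 + 2 i \sqrt{2}\right) = 30 + 12 i \sqrt{2} \approx 30.0 + 16.971 i$)
$W{\left(1,1 \right)} y + \left(71 - 23\right) \left(1 - 61\right) = \left(-12 - 1\right) \left(30 + 12 i \sqrt{2}\right) + \left(71 - 23\right) \left(1 - 61\right) = \left(-12 - 1\right) \left(30 + 12 i \sqrt{2}\right) + 48 \left(-60\right) = - 13 \left(30 + 12 i \sqrt{2}\right) - 2880 = \left(-390 - 156 i \sqrt{2}\right) - 2880 = -3270 - 156 i \sqrt{2}$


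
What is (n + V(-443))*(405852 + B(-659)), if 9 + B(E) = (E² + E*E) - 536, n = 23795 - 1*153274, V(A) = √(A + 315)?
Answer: -164939284251 + 10190952*I*√2 ≈ -1.6494e+11 + 1.4412e+7*I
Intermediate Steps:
V(A) = √(315 + A)
n = -129479 (n = 23795 - 153274 = -129479)
B(E) = -545 + 2*E² (B(E) = -9 + ((E² + E*E) - 536) = -9 + ((E² + E²) - 536) = -9 + (2*E² - 536) = -9 + (-536 + 2*E²) = -545 + 2*E²)
(n + V(-443))*(405852 + B(-659)) = (-129479 + √(315 - 443))*(405852 + (-545 + 2*(-659)²)) = (-129479 + √(-128))*(405852 + (-545 + 2*434281)) = (-129479 + 8*I*√2)*(405852 + (-545 + 868562)) = (-129479 + 8*I*√2)*(405852 + 868017) = (-129479 + 8*I*√2)*1273869 = -164939284251 + 10190952*I*√2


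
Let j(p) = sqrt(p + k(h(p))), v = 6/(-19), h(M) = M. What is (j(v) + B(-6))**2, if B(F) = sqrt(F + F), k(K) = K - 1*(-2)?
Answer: -202/19 + 4*I*sqrt(1482)/19 ≈ -10.632 + 8.1046*I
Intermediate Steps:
k(K) = 2 + K (k(K) = K + 2 = 2 + K)
B(F) = sqrt(2)*sqrt(F) (B(F) = sqrt(2*F) = sqrt(2)*sqrt(F))
v = -6/19 (v = 6*(-1/19) = -6/19 ≈ -0.31579)
j(p) = sqrt(2 + 2*p) (j(p) = sqrt(p + (2 + p)) = sqrt(2 + 2*p))
(j(v) + B(-6))**2 = (sqrt(2 + 2*(-6/19)) + sqrt(2)*sqrt(-6))**2 = (sqrt(2 - 12/19) + sqrt(2)*(I*sqrt(6)))**2 = (sqrt(26/19) + 2*I*sqrt(3))**2 = (sqrt(494)/19 + 2*I*sqrt(3))**2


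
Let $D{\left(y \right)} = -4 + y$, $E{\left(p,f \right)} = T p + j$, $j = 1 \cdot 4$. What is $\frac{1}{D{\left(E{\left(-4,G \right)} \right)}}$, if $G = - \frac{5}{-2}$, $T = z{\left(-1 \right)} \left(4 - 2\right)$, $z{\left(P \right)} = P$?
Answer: $\frac{1}{8} \approx 0.125$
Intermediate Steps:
$T = -2$ ($T = - (4 - 2) = \left(-1\right) 2 = -2$)
$j = 4$
$G = \frac{5}{2}$ ($G = \left(-5\right) \left(- \frac{1}{2}\right) = \frac{5}{2} \approx 2.5$)
$E{\left(p,f \right)} = 4 - 2 p$ ($E{\left(p,f \right)} = - 2 p + 4 = 4 - 2 p$)
$\frac{1}{D{\left(E{\left(-4,G \right)} \right)}} = \frac{1}{-4 + \left(4 - -8\right)} = \frac{1}{-4 + \left(4 + 8\right)} = \frac{1}{-4 + 12} = \frac{1}{8}$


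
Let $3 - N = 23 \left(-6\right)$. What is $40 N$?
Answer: $5640$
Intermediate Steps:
$N = 141$ ($N = 3 - 23 \left(-6\right) = 3 - -138 = 3 + 138 = 141$)
$40 N = 40 \cdot 141 = 5640$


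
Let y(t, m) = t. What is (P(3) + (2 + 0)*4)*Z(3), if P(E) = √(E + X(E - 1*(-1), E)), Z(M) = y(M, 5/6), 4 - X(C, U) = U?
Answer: 30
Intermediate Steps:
X(C, U) = 4 - U
Z(M) = M
P(E) = 2 (P(E) = √(E + (4 - E)) = √4 = 2)
(P(3) + (2 + 0)*4)*Z(3) = (2 + (2 + 0)*4)*3 = (2 + 2*4)*3 = (2 + 8)*3 = 10*3 = 30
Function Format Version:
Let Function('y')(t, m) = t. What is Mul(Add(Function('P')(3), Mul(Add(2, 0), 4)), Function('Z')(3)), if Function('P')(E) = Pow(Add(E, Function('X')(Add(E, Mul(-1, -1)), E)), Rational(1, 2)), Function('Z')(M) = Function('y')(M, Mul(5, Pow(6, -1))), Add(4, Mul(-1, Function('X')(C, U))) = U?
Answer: 30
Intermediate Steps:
Function('X')(C, U) = Add(4, Mul(-1, U))
Function('Z')(M) = M
Function('P')(E) = 2 (Function('P')(E) = Pow(Add(E, Add(4, Mul(-1, E))), Rational(1, 2)) = Pow(4, Rational(1, 2)) = 2)
Mul(Add(Function('P')(3), Mul(Add(2, 0), 4)), Function('Z')(3)) = Mul(Add(2, Mul(Add(2, 0), 4)), 3) = Mul(Add(2, Mul(2, 4)), 3) = Mul(Add(2, 8), 3) = Mul(10, 3) = 30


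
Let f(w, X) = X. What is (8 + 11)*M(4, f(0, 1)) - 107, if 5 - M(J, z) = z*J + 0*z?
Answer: -88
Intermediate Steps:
M(J, z) = 5 - J*z (M(J, z) = 5 - (z*J + 0*z) = 5 - (J*z + 0) = 5 - J*z)
(8 + 11)*M(4, f(0, 1)) - 107 = (8 + 11)*(5 - 1*4*1) - 107 = 19*(5 - 4) - 107 = 19*1 - 107 = 19 - 107 = -88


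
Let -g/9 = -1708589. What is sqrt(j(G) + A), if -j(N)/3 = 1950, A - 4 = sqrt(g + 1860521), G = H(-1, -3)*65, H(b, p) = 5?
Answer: sqrt(-5846 + sqrt(17237822)) ≈ 41.16*I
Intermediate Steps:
g = 15377301 (g = -9*(-1708589) = 15377301)
G = 325 (G = 5*65 = 325)
A = 4 + sqrt(17237822) (A = 4 + sqrt(15377301 + 1860521) = 4 + sqrt(17237822) ≈ 4155.8)
j(N) = -5850 (j(N) = -3*1950 = -5850)
sqrt(j(G) + A) = sqrt(-5850 + (4 + sqrt(17237822))) = sqrt(-5846 + sqrt(17237822))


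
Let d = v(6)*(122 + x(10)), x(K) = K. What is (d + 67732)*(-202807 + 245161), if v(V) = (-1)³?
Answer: 2863130400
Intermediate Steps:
v(V) = -1
d = -132 (d = -(122 + 10) = -1*132 = -132)
(d + 67732)*(-202807 + 245161) = (-132 + 67732)*(-202807 + 245161) = 67600*42354 = 2863130400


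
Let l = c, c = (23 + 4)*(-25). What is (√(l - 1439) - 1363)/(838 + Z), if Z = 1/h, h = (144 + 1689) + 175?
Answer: -2736904/1682705 + 2008*I*√2114/1682705 ≈ -1.6265 + 0.054867*I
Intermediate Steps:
c = -675 (c = 27*(-25) = -675)
l = -675
h = 2008 (h = 1833 + 175 = 2008)
Z = 1/2008 ≈ 0.00049801
(√(l - 1439) - 1363)/(838 + Z) = (√(-675 - 1439) - 1363)/(838 + 1/2008) = (√(-2114) - 1363)/(1682705/2008) = (I*√2114 - 1363)*(2008/1682705) = (-1363 + I*√2114)*(2008/1682705) = -2736904/1682705 + 2008*I*√2114/1682705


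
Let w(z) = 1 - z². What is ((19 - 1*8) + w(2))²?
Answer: 64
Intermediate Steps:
((19 - 1*8) + w(2))² = ((19 - 1*8) + (1 - 1*2²))² = ((19 - 8) + (1 - 1*4))² = (11 + (1 - 4))² = (11 - 3)² = 8² = 64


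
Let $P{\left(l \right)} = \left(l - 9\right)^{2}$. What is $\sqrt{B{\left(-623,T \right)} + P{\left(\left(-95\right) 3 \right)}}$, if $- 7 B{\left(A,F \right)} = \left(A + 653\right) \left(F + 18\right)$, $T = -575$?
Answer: $\frac{\sqrt{4352334}}{7} \approx 298.03$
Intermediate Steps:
$P{\left(l \right)} = \left(-9 + l\right)^{2}$
$B{\left(A,F \right)} = - \frac{\left(18 + F\right) \left(653 + A\right)}{7}$ ($B{\left(A,F \right)} = - \frac{\left(A + 653\right) \left(F + 18\right)}{7} = - \frac{\left(653 + A\right) \left(18 + F\right)}{7} = - \frac{\left(18 + F\right) \left(653 + A\right)}{7}$)
$\sqrt{B{\left(-623,T \right)} + P{\left(\left(-95\right) 3 \right)}} = \sqrt{\left(- \frac{11754}{7} - - \frac{375475}{7} - -1602 - \left(-89\right) \left(-575\right)\right) + \left(-9 - 285\right)^{2}} = \sqrt{\left(- \frac{11754}{7} + \frac{375475}{7} + 1602 - 51175\right) + \left(-9 - 285\right)^{2}} = \sqrt{\frac{16710}{7} + \left(-294\right)^{2}} = \sqrt{\frac{16710}{7} + 86436} = \sqrt{\frac{621762}{7}} = \frac{\sqrt{4352334}}{7}$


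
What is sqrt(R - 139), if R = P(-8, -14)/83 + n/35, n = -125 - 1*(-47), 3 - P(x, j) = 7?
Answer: 3*I*sqrt(132470905)/2905 ≈ 11.886*I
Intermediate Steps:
P(x, j) = -4 (P(x, j) = 3 - 1*7 = 3 - 7 = -4)
n = -78 (n = -125 + 47 = -78)
R = -6614/2905 (R = -4/83 - 78/35 = -6614/2905 ≈ -2.2768)
sqrt(R - 139) = sqrt(-6614/2905 - 139) = sqrt(-410409/2905) = 3*I*sqrt(132470905)/2905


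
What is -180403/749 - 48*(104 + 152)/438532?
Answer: -19780423027/82115117 ≈ -240.89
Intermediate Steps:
-180403/749 - 48*(104 + 152)/438532 = -180403*1/749 - 48*256*(1/438532) = -180403/749 - 12288*1/438532 = -180403/749 - 3072/109633 = -19780423027/82115117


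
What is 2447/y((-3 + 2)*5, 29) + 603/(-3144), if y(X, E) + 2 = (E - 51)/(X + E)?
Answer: -30780507/36680 ≈ -839.16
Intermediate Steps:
y(X, E) = -2 + (-51 + E)/(E + X) (y(X, E) = -2 + (E - 51)/(X + E) = -2 + (-51 + E)/(E + X))
2447/y((-3 + 2)*5, 29) + 603/(-3144) = 2447/(((-51 - 1*29 - 2*(-3 + 2)*5)/(29 + (-3 + 2)*5))) + 603/(-3144) = 2447/(((-51 - 29 - (-2)*5)/(29 - 1*5))) + 603*(-1/3144) = 2447/(((-51 - 29 - 2*(-5))/(29 - 5))) - 201/1048 = 2447/(((-51 - 29 + 10)/24)) - 201/1048 = 2447/(((1/24)*(-70))) - 201/1048 = 2447/(-35/12) - 201/1048 = 2447*(-12/35) - 201/1048 = -29364/35 - 201/1048 = -30780507/36680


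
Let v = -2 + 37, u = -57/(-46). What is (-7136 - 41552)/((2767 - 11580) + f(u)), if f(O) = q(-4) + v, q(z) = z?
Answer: 24344/4391 ≈ 5.5441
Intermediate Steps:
u = 57/46 (u = -57*(-1/46) = 57/46 ≈ 1.2391)
v = 35
f(O) = 31 (f(O) = -4 + 35 = 31)
(-7136 - 41552)/((2767 - 11580) + f(u)) = (-7136 - 41552)/((2767 - 11580) + 31) = -48688/(-8813 + 31) = -48688/(-8782) = -48688*(-1/8782) = 24344/4391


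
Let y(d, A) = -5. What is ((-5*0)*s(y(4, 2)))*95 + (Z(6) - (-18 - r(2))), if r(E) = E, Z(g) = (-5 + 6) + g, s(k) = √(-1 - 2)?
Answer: 27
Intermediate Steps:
s(k) = I*√3 (s(k) = √(-3) = I*√3)
Z(g) = 1 + g
((-5*0)*s(y(4, 2)))*95 + (Z(6) - (-18 - r(2))) = ((-5*0)*(I*√3))*95 + ((1 + 6) - (-18 - 1*2)) = (0*(I*√3))*95 + (7 - (-18 - 2)) = 0*95 + (7 - 1*(-20)) = 0 + (7 + 20) = 0 + 27 = 27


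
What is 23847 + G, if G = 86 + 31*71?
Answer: 26134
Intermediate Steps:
G = 2287 (G = 86 + 2201 = 2287)
23847 + G = 23847 + 2287 = 26134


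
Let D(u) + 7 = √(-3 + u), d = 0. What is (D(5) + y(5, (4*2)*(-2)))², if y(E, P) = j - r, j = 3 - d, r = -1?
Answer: (3 - √2)² ≈ 2.5147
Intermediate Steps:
j = 3 (j = 3 - 1*0 = 3 + 0 = 3)
D(u) = -7 + √(-3 + u)
y(E, P) = 4 (y(E, P) = 3 - 1*(-1) = 3 + 1 = 4)
(D(5) + y(5, (4*2)*(-2)))² = ((-7 + √(-3 + 5)) + 4)² = ((-7 + √2) + 4)² = (-3 + √2)²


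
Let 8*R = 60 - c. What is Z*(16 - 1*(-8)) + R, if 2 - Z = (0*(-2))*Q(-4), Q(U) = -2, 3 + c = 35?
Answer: 103/2 ≈ 51.500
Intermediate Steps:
c = 32 (c = -3 + 35 = 32)
R = 7/2 (R = (60 - 1*32)/8 = (60 - 32)/8 = (⅛)*28 = 7/2 ≈ 3.5000)
Z = 2 (Z = 2 - 0*(-2)*(-2) = 2 - 0*(-2) = 2 - 1*0 = 2 + 0 = 2)
Z*(16 - 1*(-8)) + R = 2*(16 - 1*(-8)) + 7/2 = 2*(16 + 8) + 7/2 = 2*24 + 7/2 = 48 + 7/2 = 103/2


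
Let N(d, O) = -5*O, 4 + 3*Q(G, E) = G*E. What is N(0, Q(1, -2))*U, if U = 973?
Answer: 9730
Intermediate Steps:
Q(G, E) = -4/3 + E*G/3 (Q(G, E) = -4/3 + (G*E)/3 = -4/3 + (E*G)/3 = -4/3 + E*G/3)
N(0, Q(1, -2))*U = -5*(-4/3 + (⅓)*(-2)*1)*973 = -5*(-4/3 - ⅔)*973 = -5*(-2)*973 = 10*973 = 9730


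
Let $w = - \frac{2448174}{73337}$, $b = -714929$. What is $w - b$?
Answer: $\frac{52428299899}{73337} \approx 7.149 \cdot 10^{5}$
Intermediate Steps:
$w = - \frac{2448174}{73337}$ ($w = \left(-2448174\right) \frac{1}{73337} = - \frac{2448174}{73337} \approx -33.383$)
$w - b = - \frac{2448174}{73337} - -714929 = - \frac{2448174}{73337} + 714929 = \frac{52428299899}{73337}$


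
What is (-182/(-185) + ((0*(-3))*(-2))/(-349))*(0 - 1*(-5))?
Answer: 182/37 ≈ 4.9189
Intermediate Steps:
(-182/(-185) + ((0*(-3))*(-2))/(-349))*(0 - 1*(-5)) = (-182*(-1/185) + (0*(-2))*(-1/349))*(0 + 5) = (182/185 + 0*(-1/349))*5 = (182/185 + 0)*5 = (182/185)*5 = 182/37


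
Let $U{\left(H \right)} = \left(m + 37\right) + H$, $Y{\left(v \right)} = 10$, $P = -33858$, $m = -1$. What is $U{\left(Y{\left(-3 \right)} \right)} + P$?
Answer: $-33812$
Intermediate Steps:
$U{\left(H \right)} = 36 + H$ ($U{\left(H \right)} = \left(-1 + 37\right) + H = 36 + H$)
$U{\left(Y{\left(-3 \right)} \right)} + P = \left(36 + 10\right) - 33858 = 46 - 33858 = -33812$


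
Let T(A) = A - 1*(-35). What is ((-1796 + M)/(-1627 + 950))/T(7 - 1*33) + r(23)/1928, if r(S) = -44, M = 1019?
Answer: 102497/978942 ≈ 0.10470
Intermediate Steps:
T(A) = 35 + A (T(A) = A + 35 = 35 + A)
((-1796 + M)/(-1627 + 950))/T(7 - 1*33) + r(23)/1928 = ((-1796 + 1019)/(-1627 + 950))/(35 + (7 - 1*33)) - 44/1928 = (-777/(-677))/(35 + (7 - 33)) - 44*1/1928 = (-777*(-1/677))/(35 - 26) - 11/482 = (777/677)/9 - 11/482 = (777/677)*(⅑) - 11/482 = 259/2031 - 11/482 = 102497/978942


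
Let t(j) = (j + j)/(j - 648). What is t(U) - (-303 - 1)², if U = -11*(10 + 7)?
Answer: -77166986/835 ≈ -92416.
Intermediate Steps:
U = -187 (U = -11*17 = -187)
t(j) = 2*j/(-648 + j) (t(j) = (2*j)/(-648 + j) = 2*j/(-648 + j))
t(U) - (-303 - 1)² = 2*(-187)/(-648 - 187) - (-303 - 1)² = 2*(-187)/(-835) - 1*(-304)² = 2*(-187)*(-1/835) - 1*92416 = 374/835 - 92416 = -77166986/835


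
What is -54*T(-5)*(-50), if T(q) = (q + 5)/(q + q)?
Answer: 0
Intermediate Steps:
T(q) = (5 + q)/(2*q) (T(q) = (5 + q)/((2*q)) = (5 + q)*(1/(2*q)) = (5 + q)/(2*q))
-54*T(-5)*(-50) = -27*(5 - 5)/(-5)*(-50) = -27*(-1)*0/5*(-50) = -54*0*(-50) = 0*(-50) = 0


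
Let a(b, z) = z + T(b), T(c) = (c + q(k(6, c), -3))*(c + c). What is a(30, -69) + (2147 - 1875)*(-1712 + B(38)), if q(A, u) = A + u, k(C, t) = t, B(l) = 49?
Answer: -448985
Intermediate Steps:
T(c) = 2*c*(-3 + 2*c) (T(c) = (c + (c - 3))*(c + c) = (c + (-3 + c))*(2*c) = (-3 + 2*c)*(2*c) = 2*c*(-3 + 2*c))
a(b, z) = z + 2*b*(-3 + 2*b)
a(30, -69) + (2147 - 1875)*(-1712 + B(38)) = (-69 + 2*30*(-3 + 2*30)) + (2147 - 1875)*(-1712 + 49) = (-69 + 2*30*(-3 + 60)) + 272*(-1663) = (-69 + 2*30*57) - 452336 = (-69 + 3420) - 452336 = 3351 - 452336 = -448985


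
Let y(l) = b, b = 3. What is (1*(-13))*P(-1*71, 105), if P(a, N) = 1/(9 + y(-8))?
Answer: -13/12 ≈ -1.0833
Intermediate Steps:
y(l) = 3
P(a, N) = 1/12 (P(a, N) = 1/(9 + 3) = 1/12)
(1*(-13))*P(-1*71, 105) = (1*(-13))*(1/12) = -13*1/12 = -13/12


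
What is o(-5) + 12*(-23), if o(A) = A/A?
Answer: -275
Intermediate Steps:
o(A) = 1
o(-5) + 12*(-23) = 1 + 12*(-23) = 1 - 276 = -275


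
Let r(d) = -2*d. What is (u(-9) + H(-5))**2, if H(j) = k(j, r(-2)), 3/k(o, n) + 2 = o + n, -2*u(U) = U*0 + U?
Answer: 49/4 ≈ 12.250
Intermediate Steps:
u(U) = -U/2 (u(U) = -(U*0 + U)/2 = -(0 + U)/2 = -U/2)
k(o, n) = 3/(-2 + n + o) (k(o, n) = 3/(-2 + (o + n)) = 3/(-2 + (n + o)) = 3/(-2 + n + o))
H(j) = 3/(2 + j) (H(j) = 3/(-2 - 2*(-2) + j) = 3/(-2 + 4 + j) = 3/(2 + j))
(u(-9) + H(-5))**2 = (-1/2*(-9) + 3/(2 - 5))**2 = (9/2 + 3/(-3))**2 = (9/2 + 3*(-1/3))**2 = (9/2 - 1)**2 = (7/2)**2 = 49/4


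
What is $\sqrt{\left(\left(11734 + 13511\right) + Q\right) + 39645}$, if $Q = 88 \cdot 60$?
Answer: $\sqrt{70170} \approx 264.9$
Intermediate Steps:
$Q = 5280$
$\sqrt{\left(\left(11734 + 13511\right) + Q\right) + 39645} = \sqrt{\left(\left(11734 + 13511\right) + 5280\right) + 39645} = \sqrt{\left(25245 + 5280\right) + 39645} = \sqrt{30525 + 39645} = \sqrt{70170}$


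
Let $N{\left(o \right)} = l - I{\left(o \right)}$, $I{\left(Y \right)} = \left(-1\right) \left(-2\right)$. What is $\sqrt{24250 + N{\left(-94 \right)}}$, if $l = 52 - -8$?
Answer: $2 \sqrt{6077} \approx 155.91$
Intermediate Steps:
$I{\left(Y \right)} = 2$
$l = 60$ ($l = 52 + 8 = 60$)
$N{\left(o \right)} = 58$ ($N{\left(o \right)} = 60 - 2 = 58$)
$\sqrt{24250 + N{\left(-94 \right)}} = \sqrt{24250 + 58} = \sqrt{24308} = 2 \sqrt{6077}$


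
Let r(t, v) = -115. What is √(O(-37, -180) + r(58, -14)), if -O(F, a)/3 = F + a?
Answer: 2*√134 ≈ 23.152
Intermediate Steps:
O(F, a) = -3*F - 3*a (O(F, a) = -3*(F + a) = -3*F - 3*a)
√(O(-37, -180) + r(58, -14)) = √((-3*(-37) - 3*(-180)) - 115) = √((111 + 540) - 115) = √(651 - 115) = √536 = 2*√134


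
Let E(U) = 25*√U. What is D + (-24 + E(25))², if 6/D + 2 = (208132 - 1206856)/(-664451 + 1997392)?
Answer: 18687324080/1832303 ≈ 10199.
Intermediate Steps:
D = -3998823/1832303 (D = 6/(-2 + (208132 - 1206856)/(-664451 + 1997392)) = 6/(-2 - 998724/1332941) = 6/(-3664606/1332941) = 6*(-1332941/3664606) = -3998823/1832303 ≈ -2.1824)
D + (-24 + E(25))² = -3998823/1832303 + (-24 + 25*√25)² = -3998823/1832303 + (-24 + 25*5)² = -3998823/1832303 + (-24 + 125)² = -3998823/1832303 + 101² = -3998823/1832303 + 10201 = 18687324080/1832303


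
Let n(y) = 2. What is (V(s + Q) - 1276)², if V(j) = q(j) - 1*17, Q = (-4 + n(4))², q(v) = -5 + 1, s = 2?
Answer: 1682209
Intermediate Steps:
q(v) = -4
Q = 4 (Q = (-4 + 2)² = (-2)² = 4)
V(j) = -21 (V(j) = -4 - 1*17 = -4 - 17 = -21)
(V(s + Q) - 1276)² = (-21 - 1276)² = (-1297)² = 1682209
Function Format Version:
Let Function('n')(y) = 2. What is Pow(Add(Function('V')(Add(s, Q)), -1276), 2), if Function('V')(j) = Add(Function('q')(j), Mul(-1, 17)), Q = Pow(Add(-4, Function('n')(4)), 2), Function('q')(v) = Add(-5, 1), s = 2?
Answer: 1682209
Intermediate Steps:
Function('q')(v) = -4
Q = 4 (Q = Pow(Add(-4, 2), 2) = Pow(-2, 2) = 4)
Function('V')(j) = -21 (Function('V')(j) = Add(-4, Mul(-1, 17)) = Add(-4, -17) = -21)
Pow(Add(Function('V')(Add(s, Q)), -1276), 2) = Pow(Add(-21, -1276), 2) = Pow(-1297, 2) = 1682209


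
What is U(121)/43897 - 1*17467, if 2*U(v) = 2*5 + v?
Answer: -1533497667/87794 ≈ -17467.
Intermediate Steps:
U(v) = 5 + v/2 (U(v) = (2*5 + v)/2 = (10 + v)/2 = 5 + v/2)
U(121)/43897 - 1*17467 = (5 + (½)*121)/43897 - 1*17467 = (5 + 121/2)*(1/43897) - 17467 = (131/2)*(1/43897) - 17467 = 131/87794 - 17467 = -1533497667/87794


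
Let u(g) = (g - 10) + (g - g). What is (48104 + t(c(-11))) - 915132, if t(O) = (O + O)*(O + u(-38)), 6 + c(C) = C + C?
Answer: -862772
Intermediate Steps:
u(g) = -10 + g (u(g) = (-10 + g) + 0 = -10 + g)
c(C) = -6 + 2*C (c(C) = -6 + (C + C) = -6 + 2*C)
t(O) = 2*O*(-48 + O) (t(O) = (O + O)*(O + (-10 - 38)) = (2*O)*(O - 48) = (2*O)*(-48 + O) = 2*O*(-48 + O))
(48104 + t(c(-11))) - 915132 = (48104 + 2*(-6 + 2*(-11))*(-48 + (-6 + 2*(-11)))) - 915132 = (48104 + 2*(-6 - 22)*(-48 + (-6 - 22))) - 915132 = (48104 + 2*(-28)*(-48 - 28)) - 915132 = (48104 + 2*(-28)*(-76)) - 915132 = (48104 + 4256) - 915132 = 52360 - 915132 = -862772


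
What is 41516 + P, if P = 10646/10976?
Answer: 227845131/5488 ≈ 41517.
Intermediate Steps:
P = 5323/5488 (P = 10646*(1/10976) = 5323/5488 ≈ 0.96993)
41516 + P = 41516 + 5323/5488 = 227845131/5488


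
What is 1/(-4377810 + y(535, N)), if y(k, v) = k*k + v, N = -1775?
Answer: -1/4093360 ≈ -2.4430e-7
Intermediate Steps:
y(k, v) = v + k² (y(k, v) = k² + v = v + k²)
1/(-4377810 + y(535, N)) = 1/(-4377810 + (-1775 + 535²)) = 1/(-4377810 + (-1775 + 286225)) = 1/(-4377810 + 284450) = 1/(-4093360) = -1/4093360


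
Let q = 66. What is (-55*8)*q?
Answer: -29040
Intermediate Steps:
(-55*8)*q = -55*8*66 = -440*66 = -29040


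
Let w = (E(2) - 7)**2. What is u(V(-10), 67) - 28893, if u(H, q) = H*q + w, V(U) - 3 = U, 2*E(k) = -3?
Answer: -117159/4 ≈ -29290.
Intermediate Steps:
E(k) = -3/2 (E(k) = (1/2)*(-3) = -3/2)
V(U) = 3 + U
w = 289/4 (w = (-3/2 - 7)**2 = (-17/2)**2 = 289/4 ≈ 72.250)
u(H, q) = 289/4 + H*q (u(H, q) = H*q + 289/4 = 289/4 + H*q)
u(V(-10), 67) - 28893 = (289/4 + (3 - 10)*67) - 28893 = (289/4 - 7*67) - 28893 = (289/4 - 469) - 28893 = -1587/4 - 28893 = -117159/4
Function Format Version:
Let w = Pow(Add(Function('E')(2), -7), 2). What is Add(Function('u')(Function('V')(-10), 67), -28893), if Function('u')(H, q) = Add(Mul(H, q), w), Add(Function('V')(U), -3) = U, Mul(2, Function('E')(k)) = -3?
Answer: Rational(-117159, 4) ≈ -29290.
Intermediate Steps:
Function('E')(k) = Rational(-3, 2) (Function('E')(k) = Mul(Rational(1, 2), -3) = Rational(-3, 2))
Function('V')(U) = Add(3, U)
w = Rational(289, 4) (w = Pow(Add(Rational(-3, 2), -7), 2) = Pow(Rational(-17, 2), 2) = Rational(289, 4) ≈ 72.250)
Function('u')(H, q) = Add(Rational(289, 4), Mul(H, q)) (Function('u')(H, q) = Add(Mul(H, q), Rational(289, 4)) = Add(Rational(289, 4), Mul(H, q)))
Add(Function('u')(Function('V')(-10), 67), -28893) = Add(Add(Rational(289, 4), Mul(Add(3, -10), 67)), -28893) = Add(Add(Rational(289, 4), Mul(-7, 67)), -28893) = Add(Add(Rational(289, 4), -469), -28893) = Add(Rational(-1587, 4), -28893) = Rational(-117159, 4)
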